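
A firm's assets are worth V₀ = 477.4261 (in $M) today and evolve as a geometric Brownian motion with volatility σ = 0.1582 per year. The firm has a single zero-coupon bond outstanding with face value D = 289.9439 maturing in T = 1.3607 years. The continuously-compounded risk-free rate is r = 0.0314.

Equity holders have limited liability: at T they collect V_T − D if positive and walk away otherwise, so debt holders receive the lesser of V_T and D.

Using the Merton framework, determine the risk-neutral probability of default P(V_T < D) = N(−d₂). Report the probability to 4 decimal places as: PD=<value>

Equity is a call on the firm's assets struck at D = 289.9439:
d₁ = [ln(V₀/D) + (r + σ²/2)T] / (σ√T)
   = [ln(477.4261/289.9439) + (0.0314 + 0.5·0.1582²)·1.3607] / (0.1582·√1.3607)
   = [0.498722 + 0.059753] / 0.184539 = 3.026330
d₂ = d₁ − σ√T = 3.026330 − 0.184539 = 2.841791
risk-neutral PD = N(−d₂) = N(-2.841791) = 0.002243

PD=0.0022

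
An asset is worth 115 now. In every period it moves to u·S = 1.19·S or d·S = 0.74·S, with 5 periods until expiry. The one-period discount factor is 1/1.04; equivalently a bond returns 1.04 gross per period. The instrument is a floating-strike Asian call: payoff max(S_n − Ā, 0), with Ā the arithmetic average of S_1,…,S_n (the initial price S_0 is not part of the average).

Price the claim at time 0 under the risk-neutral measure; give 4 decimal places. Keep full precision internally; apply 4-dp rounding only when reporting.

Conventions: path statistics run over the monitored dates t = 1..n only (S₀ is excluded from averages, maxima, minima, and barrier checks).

price = 15.6598

No-arbitrage gives p* = (R−d)/(u−d) = 0.6667: enumerate every path, weight its payoff by its p*-probability, and discount by R^5.
Enumerate all 2^5 = 32 price paths (U = up ×1.19, D = down ×0.74); each path with k up-moves has probability p*^k·(1−p*)^(5−k).
DDDDD: Ā=50.9356, payoff=0.0000, prob=0.004115
UDDDD: Ā=81.9099, payoff=0.0000, prob=0.008230
DUDDD: Ā=71.5599, payoff=0.0000, prob=0.008230
UUDDD: Ā=115.0761, payoff=0.0000, prob=0.016461
DDUDD: Ā=63.9009, payoff=0.0000, prob=0.008230
UDUDD: Ā=102.7596, payoff=0.0000, prob=0.016461
DUUDD: Ā=92.4096, payoff=0.0000, prob=0.016461
UUUDD: Ā=148.6046, payoff=0.0000, prob=0.032922
DDDUD: Ā=58.2333, payoff=0.0000, prob=0.008230
UDDUD: Ā=93.6454, payoff=0.0000, prob=0.016461
DUDUD: Ā=83.2954, payoff=0.0000, prob=0.016461
UUDUD: Ā=133.9480, payoff=0.0000, prob=0.032922
DDUUD: Ā=75.6364, payoff=0.0000, prob=0.016461
UDUUD: Ā=121.6315, payoff=0.0000, prob=0.032922
DUUUD: Ā=111.2815, payoff=0.0000, prob=0.032922
UUUUD: Ā=178.9526, payoff=0.0000, prob=0.065844
DDDDU: Ā=54.0392, payoff=0.0000, prob=0.008230
UDDDU: Ā=86.9009, payoff=0.0000, prob=0.016461
DUDDU: Ā=76.5509, payoff=0.0000, prob=0.016461
UUDDU: Ā=123.1021, payoff=0.0000, prob=0.032922
DDUDU: Ā=68.8919, payoff=0.0000, prob=0.016461
UDUDU: Ā=110.7856, payoff=0.0000, prob=0.032922
DUUDU: Ā=100.4356, payoff=5.6856, prob=0.032922
UUUDU: Ā=161.5112, payoff=9.1431, prob=0.065844
DDDUU: Ā=63.2242, payoff=2.7671, prob=0.016461
UDDUU: Ā=101.6713, payoff=4.4499, prob=0.032922
DUDUU: Ā=91.3213, payoff=14.7999, prob=0.032922
UUDUU: Ā=146.8546, payoff=23.7998, prob=0.065844
DDUUU: Ā=83.6623, payoff=22.4589, prob=0.032922
UDUUU: Ā=134.5381, payoff=36.1163, prob=0.065844
DUUUU: Ā=124.1881, payoff=46.4663, prob=0.065844
UUUUU: Ā=199.7079, payoff=74.7228, prob=0.131687
Price = Σ prob·payoff / R^5 = 19.052502 / 1.216653 = 15.6598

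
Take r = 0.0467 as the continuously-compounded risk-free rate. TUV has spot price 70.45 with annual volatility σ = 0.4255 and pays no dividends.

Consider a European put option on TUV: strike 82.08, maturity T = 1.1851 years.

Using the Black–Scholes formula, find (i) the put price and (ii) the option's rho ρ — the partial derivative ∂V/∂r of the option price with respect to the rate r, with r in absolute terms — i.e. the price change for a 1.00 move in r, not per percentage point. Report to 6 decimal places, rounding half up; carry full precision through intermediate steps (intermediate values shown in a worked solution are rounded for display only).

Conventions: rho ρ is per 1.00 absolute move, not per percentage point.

σ√T = 0.4255·√1.1851 = 0.463209
d₁ = (ln(S/K) + (r+σ²/2)T) / (σ√T) = (ln(70.45/82.08) + (0.0467+0.4255²/2)·1.1851) / 0.463209 = (-0.152791 + 0.162625) / 0.463209 = 0.021231
d₂ = d₁ − σ√T = 0.021231 − 0.463209 = -0.441978
e^{−rT} = 0.946159
N(−d₁) = 0.491531,  N(−d₂) = 0.670747
Put price V = K·e^{−rT}·N(−d₂) − S·N(−d₁) = 52.090766 − 34.628340 = 17.462426
ρ = −K·T·e^{−rT}·N(−d₂) = -61.732766

price = 17.462426
ρ = -61.732766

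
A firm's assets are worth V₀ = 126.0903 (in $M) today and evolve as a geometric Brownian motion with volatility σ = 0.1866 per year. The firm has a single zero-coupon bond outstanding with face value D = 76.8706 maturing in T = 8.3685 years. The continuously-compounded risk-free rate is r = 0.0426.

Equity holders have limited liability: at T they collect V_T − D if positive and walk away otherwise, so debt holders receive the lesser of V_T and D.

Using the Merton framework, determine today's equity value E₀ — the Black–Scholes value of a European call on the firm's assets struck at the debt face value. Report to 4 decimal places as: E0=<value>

With assets at 126.0903 and a single debt payment of 76.8706 at 8.3685 years:
d₁ = [ln(V₀/D) + (r + σ²/2)T] / (σ√T)
   = [ln(126.0903/76.8706) + (0.0426 + 0.5·0.1866²)·8.3685] / (0.1866·√8.3685)
   = [0.494875 + 0.502192] / 0.539803 = 1.847093
d₂ = d₁ − σ√T = 1.847093 − 0.539803 = 1.307290
N(d₁) = 0.967633,  N(d₂) = 0.904443,  e^(−rT) = 0.700124
E₀ = V₀·N(d₁) − D·e^(−rT)·N(d₂)
   = 126.0903·0.967633 − 76.8706·0.700124·0.904443 = 73.333004

E0=73.3330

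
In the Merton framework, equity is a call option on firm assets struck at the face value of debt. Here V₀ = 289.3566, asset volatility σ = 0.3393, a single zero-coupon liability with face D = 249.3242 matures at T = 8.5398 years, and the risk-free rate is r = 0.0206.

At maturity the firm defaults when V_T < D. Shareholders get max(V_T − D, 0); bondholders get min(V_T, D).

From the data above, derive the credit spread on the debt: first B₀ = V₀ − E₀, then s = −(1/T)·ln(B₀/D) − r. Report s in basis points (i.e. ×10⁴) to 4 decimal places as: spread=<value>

spread=389.3842

Work the structural quantities from V₀ = 289.3566 against face 249.3242:
d₁ = [ln(V₀/D) + (r + σ²/2)T] / (σ√T)
   = [ln(289.3566/249.3242) + (0.0206 + 0.5·0.3393²)·8.5398] / (0.3393·√8.5398)
   = [0.148906 + 0.667490] / 0.991534 = 0.823366
d₂ = d₁ − σ√T = 0.823366 − 0.991534 = -0.168168
N(d₁) = 0.794850,  N(d₂) = 0.433226,  e^(−rT) = 0.838685
E₀ = V₀·N(d₁) − D·e^(−rT)·N(d₂)
   = 289.3566·0.794850 − 249.3242·0.838685·0.433226 = 139.405710
B₀ = V₀ − E₀ = 289.3566 − 139.405710 = 149.950890
spread = −(1/T)·ln(B₀/D) − r = −(1/8.5398)·ln(149.950890/249.3242) − 0.0206 = 0.03893842
in basis points: 0.03893842 × 10⁴ = 389.3842 bp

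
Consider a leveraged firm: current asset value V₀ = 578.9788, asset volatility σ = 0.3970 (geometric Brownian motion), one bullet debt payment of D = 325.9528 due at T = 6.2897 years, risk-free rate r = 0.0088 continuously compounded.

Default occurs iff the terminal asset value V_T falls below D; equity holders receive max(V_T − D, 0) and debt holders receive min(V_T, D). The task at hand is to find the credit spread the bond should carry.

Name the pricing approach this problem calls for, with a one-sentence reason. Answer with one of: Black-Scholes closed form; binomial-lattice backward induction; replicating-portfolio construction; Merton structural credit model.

framework: Merton structural credit model

Key observation: assets follow a GBM and default happens iff V_T < 325.9528; valuing claims on that split (equity as a call, risky debt as the residual) is the structural model's definition.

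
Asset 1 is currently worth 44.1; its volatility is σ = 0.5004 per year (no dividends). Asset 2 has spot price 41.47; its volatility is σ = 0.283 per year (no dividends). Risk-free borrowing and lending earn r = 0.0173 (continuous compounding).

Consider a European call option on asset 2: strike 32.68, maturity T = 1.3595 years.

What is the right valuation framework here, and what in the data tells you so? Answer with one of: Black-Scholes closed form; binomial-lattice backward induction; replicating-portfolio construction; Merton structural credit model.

Key observation: everything needed for the exact continuous-time valuation of the European call on asset 2 (strike 32.68) is given, and no feature rules the closed form out.

framework: Black-Scholes closed form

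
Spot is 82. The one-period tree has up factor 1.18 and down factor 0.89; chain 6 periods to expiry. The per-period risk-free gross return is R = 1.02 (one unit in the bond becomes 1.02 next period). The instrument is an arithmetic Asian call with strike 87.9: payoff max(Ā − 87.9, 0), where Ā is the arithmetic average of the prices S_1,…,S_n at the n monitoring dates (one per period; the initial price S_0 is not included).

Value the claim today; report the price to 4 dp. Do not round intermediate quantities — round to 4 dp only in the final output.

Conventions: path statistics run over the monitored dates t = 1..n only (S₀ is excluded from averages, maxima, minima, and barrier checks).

price = 7.2126

No-arbitrage gives p* = (R−d)/(u−d) = 0.4483: enumerate every path, weight its payoff by its p*-probability, and discount by R^6.
Enumerate all 2^6 = 64 price paths (U = up ×1.18, D = down ×0.89); each path with k up-moves has probability p*^k·(1−p*)^(6−k).
DDDDDD: Ā=55.6217, payoff=0.0000, prob=0.028205
UDDDDD: Ā=73.7456, payoff=0.0000, prob=0.022917
DUDDDD: Ā=69.7823, payoff=0.0000, prob=0.022917
UUDDDD: Ā=92.5203, payoff=4.6203, prob=0.018620
DDUDDD: Ā=66.2549, payoff=0.0000, prob=0.022917
UDUDDD: Ā=87.8436, payoff=0.0000, prob=0.018620
DUUDDD: Ā=83.8802, payoff=0.0000, prob=0.018620
UUUDDD: Ā=111.2120, payoff=23.3120, prob=0.015129
DDDUDD: Ā=63.1155, payoff=0.0000, prob=0.022917
UDDUDD: Ā=83.6813, payoff=0.0000, prob=0.018620
DUDUDD: Ā=79.7179, payoff=0.0000, prob=0.018620
UUDUDD: Ā=105.6934, payoff=17.7934, prob=0.015129
DDUUDD: Ā=76.1906, payoff=0.0000, prob=0.018620
UDUUDD: Ā=101.0167, payoff=13.1167, prob=0.015129
DUUUDD: Ā=97.0534, payoff=9.1534, prob=0.015129
UUUUDD: Ā=128.6775, payoff=40.7775, prob=0.012292
DDDDUD: Ā=60.3215, payoff=0.0000, prob=0.022917
UDDDUD: Ā=79.9768, payoff=0.0000, prob=0.018620
DUDDUD: Ā=76.0135, payoff=0.0000, prob=0.018620
UUDDUD: Ā=100.7819, payoff=12.8819, prob=0.015129
DDUDUD: Ā=72.4861, payoff=0.0000, prob=0.018620
UDUDUD: Ā=96.1052, payoff=8.2052, prob=0.015129
DUUDUD: Ā=92.1419, payoff=4.2419, prob=0.015129
UUUDUD: Ā=122.1656, payoff=34.2656, prob=0.012292
DDDUUD: Ā=69.3468, payoff=0.0000, prob=0.018620
UDDUUD: Ā=91.9429, payoff=4.0429, prob=0.015129
DUDUUD: Ā=87.9796, payoff=0.0796, prob=0.015129
UUDUUD: Ā=116.6471, payoff=28.7471, prob=0.012292
DDUUUD: Ā=84.4522, payoff=0.0000, prob=0.015129
UDUUUD: Ā=111.9704, payoff=24.0704, prob=0.012292
DUUUUD: Ā=108.0070, payoff=20.1070, prob=0.012292
UUUUUD: Ā=143.2003, payoff=55.3003, prob=0.009987
DDDDDU: Ā=57.8348, payoff=0.0000, prob=0.022917
UDDDDU: Ā=76.6799, payoff=0.0000, prob=0.018620
DUDDDU: Ā=72.7165, payoff=0.0000, prob=0.018620
UUDDDU: Ā=96.4107, payoff=8.5107, prob=0.015129
DDUDDU: Ā=69.1892, payoff=0.0000, prob=0.018620
UDUDDU: Ā=91.7340, payoff=3.8340, prob=0.015129
DUUDDU: Ā=87.7706, payoff=0.0000, prob=0.015129
UUUDDU: Ā=116.3701, payoff=28.4701, prob=0.012292
DDDUDU: Ā=66.0498, payoff=0.0000, prob=0.018620
UDDUDU: Ā=87.5717, payoff=0.0000, prob=0.015129
DUDUDU: Ā=83.6083, payoff=0.0000, prob=0.015129
UUDUDU: Ā=110.8515, payoff=22.9515, prob=0.012292
DDUUDU: Ā=80.0810, payoff=0.0000, prob=0.015129
UDUUDU: Ā=106.1748, payoff=18.2748, prob=0.012292
DUUUDU: Ā=102.2114, payoff=14.3114, prob=0.012292
UUUUDU: Ā=135.5163, payoff=47.6163, prob=0.009987
DDDDUU: Ā=63.2558, payoff=0.0000, prob=0.018620
UDDDUU: Ā=83.8672, payoff=0.0000, prob=0.015129
DUDDUU: Ā=79.9039, payoff=0.0000, prob=0.015129
UUDDUU: Ā=105.9400, payoff=18.0400, prob=0.012292
DDUDUU: Ā=76.3765, payoff=0.0000, prob=0.015129
UDUDUU: Ā=101.2633, payoff=13.3633, prob=0.012292
DUUDUU: Ā=97.2999, payoff=9.3999, prob=0.012292
UUUDUU: Ā=129.0044, payoff=41.1044, prob=0.009987
DDDUUU: Ā=73.2372, payoff=0.0000, prob=0.015129
UDDUUU: Ā=97.1010, payoff=9.2010, prob=0.012292
DUDUUU: Ā=93.1376, payoff=5.2376, prob=0.012292
UUDUUU: Ā=123.4859, payoff=35.5859, prob=0.009987
DDUUUU: Ā=89.6103, payoff=1.7103, prob=0.012292
UDUUUU: Ā=118.8091, payoff=30.9091, prob=0.009987
DUUUUU: Ā=114.8458, payoff=26.9458, prob=0.009987
UUUUUU: Ā=152.2675, payoff=64.3675, prob=0.008115
Price = Σ prob·payoff / R^6 = 8.122591 / 1.126162 = 7.2126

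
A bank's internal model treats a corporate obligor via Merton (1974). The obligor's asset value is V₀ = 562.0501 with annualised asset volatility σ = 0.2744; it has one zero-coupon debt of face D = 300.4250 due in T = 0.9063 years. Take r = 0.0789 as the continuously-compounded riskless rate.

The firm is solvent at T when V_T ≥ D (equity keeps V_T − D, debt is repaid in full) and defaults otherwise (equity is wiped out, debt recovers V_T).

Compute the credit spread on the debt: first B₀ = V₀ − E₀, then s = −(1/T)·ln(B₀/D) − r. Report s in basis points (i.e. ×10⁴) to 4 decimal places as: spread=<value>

spread=4.7182

Equity is a call on the firm's assets struck at D = 300.4250:
d₁ = [ln(V₀/D) + (r + σ²/2)T] / (σ√T)
   = [ln(562.0501/300.4250) + (0.0789 + 0.5·0.2744²)·0.9063] / (0.2744·√0.9063)
   = [0.626393 + 0.105627] / 0.261228 = 2.802224
d₂ = d₁ − σ√T = 2.802224 − 0.261228 = 2.540996
N(d₁) = 0.997462,  N(d₂) = 0.994473,  e^(−rT) = 0.930990
E₀ = V₀·N(d₁) − D·e^(−rT)·N(d₂)
   = 562.0501·0.997462 − 300.4250·0.930990·0.994473 = 282.477096
B₀ = V₀ − E₀ = 562.0501 − 282.477096 = 279.573004
spread = −(1/T)·ln(B₀/D) − r = −(1/0.9063)·ln(279.573004/300.4250) − 0.0789 = 0.00047182
in basis points: 0.00047182 × 10⁴ = 4.7182 bp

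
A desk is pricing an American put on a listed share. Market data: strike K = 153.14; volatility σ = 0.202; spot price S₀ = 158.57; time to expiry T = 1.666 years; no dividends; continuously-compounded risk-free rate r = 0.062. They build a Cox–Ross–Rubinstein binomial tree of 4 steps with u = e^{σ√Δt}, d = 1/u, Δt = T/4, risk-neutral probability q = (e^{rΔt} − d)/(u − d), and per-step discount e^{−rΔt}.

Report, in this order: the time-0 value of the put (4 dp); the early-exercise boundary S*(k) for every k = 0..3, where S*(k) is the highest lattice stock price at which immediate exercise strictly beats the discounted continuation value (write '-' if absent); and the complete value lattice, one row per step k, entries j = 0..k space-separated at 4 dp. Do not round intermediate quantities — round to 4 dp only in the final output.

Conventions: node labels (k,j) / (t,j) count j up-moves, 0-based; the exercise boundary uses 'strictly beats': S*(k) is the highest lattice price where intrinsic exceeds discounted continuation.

price = 8.2414
boundary = - - 122.1766 139.1889
tree:
8.2414
16.3021 2.4783
30.9634 5.8800 0.0000
45.8964 13.9511 0.0000 0.0000
59.0042 30.9634 0.0000 0.0000 0.0000

params: Δt=0.41650 u=1.13924 d=0.87778 q=0.56750 e^(-rΔt)=0.97451
t_4 payoffs: 59.0042 30.9634 0.0000 0.0000 0.0000
t_3: node(3,0) S=107.2436 payoff=45.8964 vs cont=41.9925 → 45.8964 [stop]  node(3,1) S=139.1889 payoff=13.9511 vs cont=13.0502 → 13.9511 [stop]  node(3,2) S=180.6498 payoff=0.0000 vs cont=0.0000 → 0.0000 [wait]  node(3,3) S=234.4610 payoff=0.0000 vs cont=0.0000 → 0.0000 [wait]  ⇒ S*(3)=139.1889
t_2: node(2,0) S=122.1766 payoff=30.9634 vs cont=27.0595 → 30.9634 [stop]  node(2,1) S=158.5700 payoff=0.0000 vs cont=5.8800 → 5.8800 [wait]  node(2,2) S=205.8041 payoff=0.0000 vs cont=0.0000 → 0.0000 [wait]  ⇒ S*(2)=122.1766
t_1: node(1,0) S=139.1889 payoff=13.9511 vs cont=16.3021 → 16.3021 [wait]  node(1,1) S=180.6498 payoff=0.0000 vs cont=2.4783 → 2.4783 [wait]  ⇒ S*(1)=-
t_0: node(0,0) S=158.5700 payoff=0.0000 vs cont=8.2414 → 8.2414 [wait]  ⇒ S*(0)=-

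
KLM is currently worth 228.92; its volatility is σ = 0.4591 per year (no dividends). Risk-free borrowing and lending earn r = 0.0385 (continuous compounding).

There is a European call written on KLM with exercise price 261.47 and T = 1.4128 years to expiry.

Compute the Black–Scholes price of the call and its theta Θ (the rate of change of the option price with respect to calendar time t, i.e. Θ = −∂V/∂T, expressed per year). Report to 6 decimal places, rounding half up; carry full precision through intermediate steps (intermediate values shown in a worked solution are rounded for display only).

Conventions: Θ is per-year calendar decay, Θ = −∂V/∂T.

σ√T = 0.4591·√1.4128 = 0.545692
d₁ = (ln(S/K) + (r+σ²/2)T) / (σ√T) = (ln(228.92/261.47) + (0.0385+0.4591²/2)·1.4128) / 0.545692 = (-0.132947 + 0.203283) / 0.545692 = 0.128893
d₂ = d₁ − σ√T = 0.128893 − 0.545692 = -0.416799
e^{−rT} = 0.947060
N(d₁) = 0.551279,  N(d₂) = 0.338413
Call price V = S·N(d₁) − K·e^{−rT}·N(d₂) = 126.198731 − 83.800364 = 42.398366
φ(d₁) = (1/√(2π))·e^{−d₁²/2} = 0.395642
Θ = −S·φ(d₁)·σ/(2√T) − r·K·e^{−rT}·N(d₂) = −17.491345 − 3.226314 = -20.717659

price = 42.398366
Θ = -20.717659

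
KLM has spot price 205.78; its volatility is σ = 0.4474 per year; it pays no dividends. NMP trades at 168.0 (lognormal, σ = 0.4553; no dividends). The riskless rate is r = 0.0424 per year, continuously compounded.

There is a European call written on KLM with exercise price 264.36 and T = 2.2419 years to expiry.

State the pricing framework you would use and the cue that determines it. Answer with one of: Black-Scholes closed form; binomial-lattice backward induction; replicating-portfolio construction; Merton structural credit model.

Key observation: a European claim on KLM (strike 264.36) — a lognormal (GBM) underlying with constant rate and volatility — has an exact closed-form value; no lattice or capital structure is involved.

framework: Black-Scholes closed form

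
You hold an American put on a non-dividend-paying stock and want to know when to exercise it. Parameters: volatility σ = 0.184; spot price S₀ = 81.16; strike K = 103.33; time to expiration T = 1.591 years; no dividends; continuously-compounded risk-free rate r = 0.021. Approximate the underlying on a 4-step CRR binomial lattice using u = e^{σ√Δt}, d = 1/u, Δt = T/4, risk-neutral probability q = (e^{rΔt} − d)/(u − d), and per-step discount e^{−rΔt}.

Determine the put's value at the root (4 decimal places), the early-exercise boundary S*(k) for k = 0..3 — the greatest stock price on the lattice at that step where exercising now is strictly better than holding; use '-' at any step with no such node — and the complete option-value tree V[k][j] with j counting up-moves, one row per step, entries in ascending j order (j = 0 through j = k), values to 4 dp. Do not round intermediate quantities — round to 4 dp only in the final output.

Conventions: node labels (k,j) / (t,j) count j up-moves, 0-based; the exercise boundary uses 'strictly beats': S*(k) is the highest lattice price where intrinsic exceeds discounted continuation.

price = 22.1996
boundary = - 72.2678 81.1600 91.1464
tree:
22.1996
31.0622 13.9517
38.9802 22.1700 6.1937
46.0306 31.0622 12.1836 0.4734
52.3085 38.9802 22.1700 0.9685 0.0000

params: Δt=0.39775 u=1.12305 d=0.89044 q=0.50708 e^(-rΔt)=0.99168
t_4 payoffs: 52.3085 38.9802 22.1700 0.9685 0.0000
t_3: node(3,0) S=57.2994 payoff=46.0306 vs cont=45.1711 → 46.0306 [stop]  node(3,1) S=72.2678 payoff=31.0622 vs cont=30.2027 → 31.0622 [stop]  node(3,2) S=91.1464 payoff=12.1836 vs cont=11.3241 → 12.1836 [stop]  node(3,3) S=114.9566 payoff=0.0000 vs cont=0.4734 → 0.4734 [wait]  ⇒ S*(3)=91.1464
t_2: node(2,0) S=64.3498 payoff=38.9802 vs cont=38.1207 → 38.9802 [stop]  node(2,1) S=81.1600 payoff=22.1700 vs cont=21.3105 → 22.1700 [stop]  node(2,2) S=102.3615 payoff=0.9685 vs cont=6.1937 → 6.1937 [wait]  ⇒ S*(2)=81.1600
t_1: node(1,0) S=72.2678 payoff=31.0622 vs cont=30.2027 → 31.0622 [stop]  node(1,1) S=91.1464 payoff=12.1836 vs cont=13.9517 → 13.9517 [wait]  ⇒ S*(1)=72.2678
t_0: node(0,0) S=81.1600 payoff=22.1700 vs cont=22.1996 → 22.1996 [wait]  ⇒ S*(0)=-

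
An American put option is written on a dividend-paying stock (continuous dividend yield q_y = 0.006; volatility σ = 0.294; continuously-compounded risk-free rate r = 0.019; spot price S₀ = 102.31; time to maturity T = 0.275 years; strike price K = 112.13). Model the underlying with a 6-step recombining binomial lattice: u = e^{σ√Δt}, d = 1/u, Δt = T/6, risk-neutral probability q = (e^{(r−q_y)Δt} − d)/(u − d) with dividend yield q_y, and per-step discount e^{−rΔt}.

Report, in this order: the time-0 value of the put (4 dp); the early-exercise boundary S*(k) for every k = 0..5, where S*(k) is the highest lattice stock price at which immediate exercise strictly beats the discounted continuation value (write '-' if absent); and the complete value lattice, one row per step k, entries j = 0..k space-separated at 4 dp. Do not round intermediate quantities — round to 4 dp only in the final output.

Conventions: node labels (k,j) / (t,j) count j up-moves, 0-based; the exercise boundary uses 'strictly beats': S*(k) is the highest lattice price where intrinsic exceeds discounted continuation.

Δt=0.04583  u=1.06496  d=0.93900  q=0.48900  discount=0.99913
step 6 (expiry): payoffs max(K−S,0) = 41.9995 32.5915 21.9215 9.8200 0.0000 0.0000 0.0000
step 5: (k=5,j=0): S=74.6865, K−S=37.4435, hold=37.3664 ⇒ V=37.4435 exercise | (k=5,j=1): S=84.7057, K−S=27.4243, hold=27.3500 ⇒ V=27.4243 exercise | (k=5,j=2): S=96.0689, K−S=16.0611, hold=15.9899 ⇒ V=16.0611 exercise | (k=5,j=3): S=108.9565, K−S=3.1735, hold=5.0136 ⇒ V=5.0136 continue | (k=5,j=4): S=123.5730, K−S=0.0000, hold=0.0000 ⇒ V=0.0000 continue | (k=5,j=5): S=140.1503, K−S=0.0000, hold=0.0000 ⇒ V=0.0000 continue  boundary S*=96.0689
step 4: (k=4,j=0): S=79.5385, K−S=32.5915, hold=32.5158 ⇒ V=32.5915 exercise | (k=4,j=1): S=90.2085, K−S=21.9215, hold=21.8487 ⇒ V=21.9215 exercise | (k=4,j=2): S=102.3100, K−S=9.8200, hold=10.6496 ⇒ V=10.6496 continue | (k=4,j=3): S=116.0349, K−S=0.0000, hold=2.5597 ⇒ V=2.5597 continue | (k=4,j=4): S=131.6009, K−S=0.0000, hold=0.0000 ⇒ V=0.0000 continue  boundary S*=90.2085
step 3: (k=3,j=0): S=84.7057, K−S=27.4243, hold=27.3500 ⇒ V=27.4243 exercise | (k=3,j=1): S=96.0689, K−S=16.0611, hold=16.3952 ⇒ V=16.3952 continue | (k=3,j=2): S=108.9565, K−S=3.1735, hold=6.6878 ⇒ V=6.6878 continue | (k=3,j=3): S=123.5730, K−S=0.0000, hold=1.3069 ⇒ V=1.3069 continue  boundary S*=84.7057
step 2: (k=2,j=0): S=90.2085, K−S=21.9215, hold=22.0119 ⇒ V=22.0119 continue | (k=2,j=1): S=102.3100, K−S=9.8200, hold=11.6381 ⇒ V=11.6381 continue | (k=2,j=2): S=116.0349, K−S=0.0000, hold=4.0530 ⇒ V=4.0530 continue  boundary S*=-
step 1: (k=1,j=0): S=96.0689, K−S=16.0611, hold=16.9244 ⇒ V=16.9244 continue | (k=1,j=1): S=108.9565, K−S=3.1735, hold=7.9221 ⇒ V=7.9221 continue  boundary S*=-
step 0: (k=0,j=0): S=102.3100, K−S=9.8200, hold=12.5114 ⇒ V=12.5114 continue  boundary S*=-

price = 12.5114
boundary = - - - 84.7057 90.2085 96.0689
tree:
12.5114
16.9244 7.9221
22.0119 11.6381 4.0530
27.4243 16.3952 6.6878 1.3069
32.5915 21.9215 10.6496 2.5597 0.0000
37.4435 27.4243 16.0611 5.0136 0.0000 0.0000
41.9995 32.5915 21.9215 9.8200 0.0000 0.0000 0.0000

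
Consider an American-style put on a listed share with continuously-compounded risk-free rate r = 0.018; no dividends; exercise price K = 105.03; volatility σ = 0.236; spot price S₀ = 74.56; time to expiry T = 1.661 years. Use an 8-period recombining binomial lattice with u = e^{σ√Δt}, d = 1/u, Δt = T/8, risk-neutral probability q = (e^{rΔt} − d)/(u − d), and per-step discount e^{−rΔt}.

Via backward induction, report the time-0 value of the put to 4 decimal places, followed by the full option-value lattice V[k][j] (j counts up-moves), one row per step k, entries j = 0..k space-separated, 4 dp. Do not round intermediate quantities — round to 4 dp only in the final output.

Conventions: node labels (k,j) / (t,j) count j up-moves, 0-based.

Δt=0.20763  u=1.11353  d=0.89804  q=0.49052  discount=0.99627
step 8 (expiry): payoffs max(K−S,0) = 73.4880 65.9195 56.5349 44.8985 30.4700 12.5793 0.0000 0.0000 0.0000
k=7: (k=7,j=0): S=35.1230, K−S=69.9070, hold=69.5152 ⇒ V=69.9070 exercise | (k=7,j=1): S=43.5507, K−S=61.4793, hold=61.0875 ⇒ V=61.4793 exercise | (k=7,j=2): S=54.0007, K−S=51.0293, hold=50.6375 ⇒ V=51.0293 exercise | (k=7,j=3): S=66.9582, K−S=38.0718, hold=37.6800 ⇒ V=38.0718 exercise | (k=7,j=4): S=83.0248, K−S=22.0052, hold=21.6134 ⇒ V=22.0052 exercise | (k=7,j=5): S=102.9466, K−S=2.0834, hold=6.3850 ⇒ V=6.3850 continue | (k=7,j=6): S=127.6487, K−S=0.0000, hold=0.0000 ⇒ V=0.0000 continue | (k=7,j=7): S=158.2779, K−S=0.0000, hold=0.0000 ⇒ V=0.0000 continue
k=6: (k=6,j=0): S=39.1105, K−S=65.9195, hold=65.5277 ⇒ V=65.9195 exercise | (k=6,j=1): S=48.4951, K−S=56.5349, hold=56.1431 ⇒ V=56.5349 exercise | (k=6,j=2): S=60.1315, K−S=44.8985, hold=44.5067 ⇒ V=44.8985 exercise | (k=6,j=3): S=74.5600, K−S=30.4700, hold=30.0782 ⇒ V=30.4700 exercise | (k=6,j=4): S=92.4507, K−S=12.5793, hold=14.2897 ⇒ V=14.2897 continue | (k=6,j=5): S=114.6342, K−S=0.0000, hold=3.2409 ⇒ V=3.2409 continue | (k=6,j=6): S=142.1407, K−S=0.0000, hold=0.0000 ⇒ V=0.0000 continue
k=5: (k=5,j=0): S=43.5507, K−S=61.4793, hold=61.0875 ⇒ V=61.4793 exercise | (k=5,j=1): S=54.0007, K−S=51.0293, hold=50.6375 ⇒ V=51.0293 exercise | (k=5,j=2): S=66.9582, K−S=38.0718, hold=37.6800 ⇒ V=38.0718 exercise | (k=5,j=3): S=83.0248, K−S=22.0052, hold=22.4492 ⇒ V=22.4492 continue | (k=5,j=4): S=102.9466, K−S=2.0834, hold=8.8370 ⇒ V=8.8370 continue | (k=5,j=5): S=127.6487, K−S=0.0000, hold=1.6450 ⇒ V=1.6450 continue
k=4: (k=4,j=0): S=48.4951, K−S=56.5349, hold=56.1431 ⇒ V=56.5349 exercise | (k=4,j=1): S=60.1315, K−S=44.8985, hold=44.5067 ⇒ V=44.8985 exercise | (k=4,j=2): S=74.5600, K−S=30.4700, hold=30.2952 ⇒ V=30.4700 exercise | (k=4,j=3): S=92.4507, K−S=12.5793, hold=15.7134 ⇒ V=15.7134 continue | (k=4,j=4): S=114.6342, K−S=0.0000, hold=5.2894 ⇒ V=5.2894 continue
k=3: (k=3,j=0): S=54.0007, K−S=51.0293, hold=50.6375 ⇒ V=51.0293 exercise | (k=3,j=1): S=66.9582, K−S=38.0718, hold=37.6800 ⇒ V=38.0718 exercise | (k=3,j=2): S=83.0248, K−S=22.0052, hold=23.1449 ⇒ V=23.1449 continue | (k=3,j=3): S=102.9466, K−S=2.0834, hold=10.5607 ⇒ V=10.5607 continue
k=2: (k=2,j=0): S=60.1315, K−S=44.8985, hold=44.5067 ⇒ V=44.8985 exercise | (k=2,j=1): S=74.5600, K−S=30.4700, hold=30.6352 ⇒ V=30.6352 continue | (k=2,j=2): S=92.4507, K−S=12.5793, hold=16.9088 ⇒ V=16.9088 continue
k=1: (k=1,j=0): S=66.9582, K−S=38.0718, hold=37.7607 ⇒ V=38.0718 exercise | (k=1,j=1): S=83.0248, K−S=22.0052, hold=23.8130 ⇒ V=23.8130 continue
k=0: (k=0,j=0): S=74.5600, K−S=30.4700, hold=30.9617 ⇒ V=30.9617 continue

price = 30.9617
tree:
30.9617
38.0718 23.8130
44.8985 30.6352 16.9088
51.0293 38.0718 23.1449 10.5607
56.5349 44.8985 30.4700 15.7134 5.2894
61.4793 51.0293 38.0718 22.4492 8.8370 1.6450
65.9195 56.5349 44.8985 30.4700 14.2897 3.2409 0.0000
69.9070 61.4793 51.0293 38.0718 22.0052 6.3850 0.0000 0.0000
73.4880 65.9195 56.5349 44.8985 30.4700 12.5793 0.0000 0.0000 0.0000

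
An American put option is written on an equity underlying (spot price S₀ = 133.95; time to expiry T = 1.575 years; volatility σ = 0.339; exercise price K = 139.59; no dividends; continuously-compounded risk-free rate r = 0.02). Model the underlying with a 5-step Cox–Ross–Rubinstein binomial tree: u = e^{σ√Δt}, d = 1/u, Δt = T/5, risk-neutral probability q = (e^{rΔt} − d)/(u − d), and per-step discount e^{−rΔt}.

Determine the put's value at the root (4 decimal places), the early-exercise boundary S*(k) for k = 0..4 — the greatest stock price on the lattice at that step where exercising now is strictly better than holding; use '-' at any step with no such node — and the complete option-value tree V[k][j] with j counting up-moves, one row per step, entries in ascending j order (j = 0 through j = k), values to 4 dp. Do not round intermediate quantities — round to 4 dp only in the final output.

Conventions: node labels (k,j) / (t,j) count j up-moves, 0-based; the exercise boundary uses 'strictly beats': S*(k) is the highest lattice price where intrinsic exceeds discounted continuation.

params: Δt=0.31500 u=1.20957 d=0.82674 q=0.46909 e^(-rΔt)=0.99372
t_5 payoffs: 87.8542 63.8977 28.8480 0.0000 0.0000 0.0000
t_4: node(4,0) S=62.5780 payoff=77.0120 vs cont=76.1354 → 77.0120 [stop]  node(4,1) S=91.5550 payoff=48.0350 vs cont=47.1583 → 48.0350 [stop]  node(4,2) S=133.9500 payoff=5.6400 vs cont=15.2196 → 15.2196 [wait]  node(4,3) S=195.9762 payoff=0.0000 vs cont=0.0000 → 0.0000 [wait]  node(4,4) S=286.7239 payoff=0.0000 vs cont=0.0000 → 0.0000 [wait]  ⇒ S*(4)=91.5550
t_3: node(3,0) S=75.6923 payoff=63.8977 vs cont=63.0210 → 63.8977 [stop]  node(3,1) S=110.7420 payoff=28.8480 vs cont=32.4368 → 32.4368 [wait]  node(3,2) S=162.0216 payoff=0.0000 vs cont=8.0296 → 8.0296 [wait]  node(3,3) S=237.0465 payoff=0.0000 vs cont=0.0000 → 0.0000 [wait]  ⇒ S*(3)=75.6923
t_2: node(2,0) S=91.5550 payoff=48.0350 vs cont=48.8312 → 48.8312 [wait]  node(2,1) S=133.9500 payoff=5.6400 vs cont=20.8559 → 20.8559 [wait]  node(2,2) S=195.9762 payoff=0.0000 vs cont=4.2362 → 4.2362 [wait]  ⇒ S*(2)=-
t_1: node(1,0) S=110.7420 payoff=28.8480 vs cont=35.4841 → 35.4841 [wait]  node(1,1) S=162.0216 payoff=0.0000 vs cont=12.9778 → 12.9778 [wait]  ⇒ S*(1)=-
t_0: node(0,0) S=133.9500 payoff=5.6400 vs cont=24.7702 → 24.7702 [wait]  ⇒ S*(0)=-

price = 24.7702
boundary = - - - 75.6923 91.5550
tree:
24.7702
35.4841 12.9778
48.8312 20.8559 4.2362
63.8977 32.4368 8.0296 0.0000
77.0120 48.0350 15.2196 0.0000 0.0000
87.8542 63.8977 28.8480 0.0000 0.0000 0.0000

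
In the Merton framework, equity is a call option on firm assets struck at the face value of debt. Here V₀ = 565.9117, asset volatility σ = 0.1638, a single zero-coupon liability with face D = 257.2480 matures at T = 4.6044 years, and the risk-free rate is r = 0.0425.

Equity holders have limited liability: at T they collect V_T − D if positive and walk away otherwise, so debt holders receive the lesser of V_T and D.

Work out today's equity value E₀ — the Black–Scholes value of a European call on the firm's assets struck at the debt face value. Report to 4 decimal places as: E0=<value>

E0=354.4759

Work the structural quantities from V₀ = 565.9117 against face 257.2480:
d₁ = [ln(V₀/D) + (r + σ²/2)T] / (σ√T)
   = [ln(565.9117/257.2480) + (0.0425 + 0.5·0.1638²)·4.6044] / (0.1638·√4.6044)
   = [0.788397 + 0.257456] / 0.351480 = 2.975572
d₂ = d₁ − σ√T = 2.975572 − 0.351480 = 2.624092
N(d₁) = 0.998538,  N(d₂) = 0.995656,  e^(−rT) = 0.822270
E₀ = V₀·N(d₁) − D·e^(−rT)·N(d₂)
   = 565.9117·0.998538 − 257.2480·0.822270·0.995656 = 354.475892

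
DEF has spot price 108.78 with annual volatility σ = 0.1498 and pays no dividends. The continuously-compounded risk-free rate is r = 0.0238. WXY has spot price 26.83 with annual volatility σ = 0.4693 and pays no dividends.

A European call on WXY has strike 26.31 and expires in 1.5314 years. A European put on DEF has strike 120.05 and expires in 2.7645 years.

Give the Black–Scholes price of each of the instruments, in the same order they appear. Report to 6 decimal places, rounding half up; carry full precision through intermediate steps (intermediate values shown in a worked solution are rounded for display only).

price(WXY call K=26.31) = 6.720741
price(DEF put K=120.05) = 12.867722

[WXY call K=26.31]
σ√T = 0.4693·√1.5314 = 0.580758
d₁ = (ln(S/K) + (r+σ²/2)T) / (σ√T) = (ln(26.83/26.31) + (0.0238+0.4693²/2)·1.5314) / 0.580758 = (0.019572 + 0.205087) / 0.580758 = 0.386837
d₂ = d₁ − σ√T = 0.386837 − 0.580758 = -0.193920
e^{−rT} = 0.964209
N(d₁) = 0.650562,  N(d₂) = 0.423119
price = S·N(d₁) − K·e^{−rT}·N(d₂) = 17.454567 − 10.733827 = 6.720741
[DEF put K=120.05]
σ√T = 0.1498·√2.7645 = 0.249069
d₁ = (ln(S/K) + (r+σ²/2)T) / (σ√T) = (ln(108.78/120.05) + (0.0238+0.1498²/2)·2.7645) / 0.249069 = (-0.098581 + 0.096813) / 0.249069 = -0.007098
d₂ = d₁ − σ√T = -0.007098 − 0.249069 = -0.256168
e^{−rT} = 0.936323
N(−d₁) = 0.502832,  N(−d₂) = 0.601089
price = K·e^{−rT}·N(−d₂) − S·N(−d₁) = 67.565766 − 54.698045 = 12.867722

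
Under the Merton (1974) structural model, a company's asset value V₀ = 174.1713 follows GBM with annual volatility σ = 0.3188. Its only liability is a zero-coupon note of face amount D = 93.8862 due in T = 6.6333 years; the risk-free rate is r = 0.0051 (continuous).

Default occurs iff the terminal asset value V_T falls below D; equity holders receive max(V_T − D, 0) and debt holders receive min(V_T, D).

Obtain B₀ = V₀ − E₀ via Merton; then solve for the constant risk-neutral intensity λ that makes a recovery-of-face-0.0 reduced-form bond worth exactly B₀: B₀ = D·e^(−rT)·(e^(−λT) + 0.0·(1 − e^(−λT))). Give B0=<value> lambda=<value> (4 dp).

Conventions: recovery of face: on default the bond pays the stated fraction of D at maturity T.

B0=78.8223 lambda=0.0213

With assets at 174.1713 and a single debt payment of 93.8862 at 6.6333 years:
d₁ = [ln(V₀/D) + (r + σ²/2)T] / (σ√T)
   = [ln(174.1713/93.8862) + (0.0051 + 0.5·0.3188²)·6.6333] / (0.3188·√6.6333)
   = [0.617956 + 0.370912] / 0.821076 = 1.204357
d₂ = d₁ − σ√T = 1.204357 − 0.821076 = 0.383282
N(d₁) = 0.885774,  N(d₂) = 0.649245,  e^(−rT) = 0.966736
E₀ = V₀·N(d₁) − D·e^(−rT)·N(d₂)
   = 174.1713·0.885774 − 93.8862·0.966736·0.649245 = 95.348958
B₀ = V₀ − E₀ = 174.1713 − 95.348958 = 78.822342
e^(−λT) = (B₀·e^(rT)/D − 0)/(1 − 0) = (78.8223·1.034409/93.8862 − 0)/1 = 0.86843926
λ = −ln(0.86843926)/6.6333 = 0.021265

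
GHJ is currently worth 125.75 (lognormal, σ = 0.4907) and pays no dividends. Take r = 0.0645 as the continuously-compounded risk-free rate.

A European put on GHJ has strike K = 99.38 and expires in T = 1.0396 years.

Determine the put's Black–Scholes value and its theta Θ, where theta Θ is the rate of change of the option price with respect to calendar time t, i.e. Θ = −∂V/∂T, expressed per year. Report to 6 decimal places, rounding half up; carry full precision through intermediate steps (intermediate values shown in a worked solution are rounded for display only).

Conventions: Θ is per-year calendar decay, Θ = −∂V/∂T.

price = 8.906351
Θ = -6.211575

σ√T = 0.4907·√1.0396 = 0.500322
d₁ = (ln(S/K) + (r+σ²/2)T) / (σ√T) = (ln(125.75/99.38) + (0.0645+0.4907²/2)·1.0396) / 0.500322 = (0.235345 + 0.192215) / 0.500322 = 0.854570
d₂ = d₁ − σ√T = 0.854570 − 0.500322 = 0.354249
e^{−rT} = 0.935145
N(−d₁) = 0.196395,  N(−d₂) = 0.361576
Put price V = K·e^{−rT}·N(−d₂) − S·N(−d₁) = 33.602963 − 24.696612 = 8.906351
φ(d₁) = (1/√(2π))·e^{−d₁²/2} = 0.276904
Θ = −S·φ(d₁)·σ/(2√T) + r·K·e^{−rT}·N(−d₂) = −8.378966 + 2.167391 = -6.211575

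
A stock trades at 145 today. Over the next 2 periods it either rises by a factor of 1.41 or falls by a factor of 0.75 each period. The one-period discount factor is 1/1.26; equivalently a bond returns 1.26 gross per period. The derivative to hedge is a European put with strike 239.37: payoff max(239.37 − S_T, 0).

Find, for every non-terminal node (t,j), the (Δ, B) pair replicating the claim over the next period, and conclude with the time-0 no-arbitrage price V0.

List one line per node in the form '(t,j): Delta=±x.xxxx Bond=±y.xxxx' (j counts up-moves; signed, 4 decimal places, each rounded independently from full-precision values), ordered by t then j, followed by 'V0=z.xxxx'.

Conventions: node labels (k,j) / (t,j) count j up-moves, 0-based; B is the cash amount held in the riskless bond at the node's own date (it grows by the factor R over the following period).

(0,0): Delta=-0.6866 Bond=123.7257
(1,0): Delta=-1.0000 Bond=189.9762
(1,1): Delta=-0.6376 Bond=145.8704
V0=24.1681

The replicating-portfolio and risk-neutral prices coincide; use p* = (1.26−0.75)/(1.41−0.75) = 0.7727 for the latter.
Terminal payoffs: V(2,0)=157.8075, V(2,1)=86.0325, V(2,2)=0.0000
Node (1,0) S=108.7500: V=(p*·86.0325+(1−p*)·157.8075)/1.26=81.2262; Δ=(86.0325−157.8075)/(153.3375−81.5625)=-1.0000; B=V−Δ·S=189.9762
Node (1,1) S=204.4500: V=(p*·0.0000+(1−p*)·86.0325)/1.26=15.5181; Δ=(0.0000−86.0325)/(288.2745−153.3375)=-0.6376; B=V−Δ·S=145.8704
Node (0,0) S=145.0000: V=(p*·15.5181+(1−p*)·81.2262)/1.26=24.1681; Δ=(15.5181−81.2262)/(204.4500−108.7500)=-0.6866; B=V−Δ·S=123.7257
Verification: the root portfolio costs Δ(0,0)·S0 + B(0,0) = 24.1681, matching V0.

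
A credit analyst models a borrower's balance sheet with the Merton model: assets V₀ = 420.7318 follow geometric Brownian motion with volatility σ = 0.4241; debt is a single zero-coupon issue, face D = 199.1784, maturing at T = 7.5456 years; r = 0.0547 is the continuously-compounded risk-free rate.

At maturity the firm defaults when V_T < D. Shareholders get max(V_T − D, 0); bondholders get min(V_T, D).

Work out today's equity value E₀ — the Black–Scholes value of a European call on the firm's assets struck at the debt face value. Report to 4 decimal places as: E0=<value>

E0=309.6009

Equity is a call on the firm's assets struck at D = 199.1784:
d₁ = [ln(V₀/D) + (r + σ²/2)T] / (σ√T)
   = [ln(420.7318/199.1784) + (0.0547 + 0.5·0.4241²)·7.5456] / (0.4241·√7.5456)
   = [0.747795 + 1.091323] / 1.164971 = 1.578681
d₂ = d₁ − σ√T = 1.578681 − 1.164971 = 0.413710
N(d₁) = 0.942795,  N(d₂) = 0.660457,  e^(−rT) = 0.661831
E₀ = V₀·N(d₁) − D·e^(−rT)·N(d₂)
   = 420.7318·0.942795 − 199.1784·0.661831·0.660457 = 309.600920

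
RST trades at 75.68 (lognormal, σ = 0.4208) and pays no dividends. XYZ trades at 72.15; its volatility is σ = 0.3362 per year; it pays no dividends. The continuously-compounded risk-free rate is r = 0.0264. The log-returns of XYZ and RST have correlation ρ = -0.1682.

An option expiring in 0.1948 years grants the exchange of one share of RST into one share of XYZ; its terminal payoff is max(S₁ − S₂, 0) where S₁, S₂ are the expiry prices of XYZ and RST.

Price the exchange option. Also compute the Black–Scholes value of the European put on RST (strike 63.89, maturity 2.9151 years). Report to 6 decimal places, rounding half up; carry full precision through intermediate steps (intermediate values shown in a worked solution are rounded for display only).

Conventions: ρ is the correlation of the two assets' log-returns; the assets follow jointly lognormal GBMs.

σ_eff = √(σ₁² + σ₂² − 2ρσ₁σ₂) = √(0.3362² + 0.4208² − 2·-0.1682·0.3362·0.4208) = 0.581115
d₁ = (ln(S₁/S₂) + (q₂ − q₁ + σ_eff²/2)T) / (σ_eff√T) = (ln(72.15/75.68) + (0.0 − 0.0 + 0.168847)·0.1948) / 0.256482 = -0.057997
d₂ = d₁ − σ_eff√T = -0.057997 − 0.256482 = -0.314479
N(d₁) = 0.476875,  N(d₂) = 0.376579
V = S₁·e^{−q₁T}·N(d₁) − S₂·e^{−q₂T}·N(d₂) = 34.406567 − 28.499476 = 5.907091
[vanilla: RST put K=63.89]
σ√T = 0.4208·√2.9151 = 0.718460
d₁ = (ln(S/K) + (r+σ²/2)T) / (σ√T) = (ln(75.68/63.89) + (0.0264+0.4208²/2)·2.9151) / 0.718460 = (0.169351 + 0.335051) / 0.718460 = 0.702060
d₂ = d₁ − σ√T = 0.702060 − 0.718460 = -0.016400
e^{−rT} = 0.925928
N(−d₁) = 0.241321,  N(−d₂) = 0.506542
price = K·e^{−rT}·N(−d₂) − S·N(−d₁) = 29.965797 − 18.263162 = 11.702636

exchange price = 5.907091
price(RST put K=63.89) = 11.702636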